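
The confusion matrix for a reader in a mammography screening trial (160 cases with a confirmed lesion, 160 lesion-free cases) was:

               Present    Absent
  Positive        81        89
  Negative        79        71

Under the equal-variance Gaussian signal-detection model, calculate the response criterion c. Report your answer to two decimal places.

c = -0.08

H = 81/160 = 0.5062
FA = 89/160 = 0.5563
Φ⁻¹(0.5062) = 0.016, Φ⁻¹(0.5563) = 0.142
c = −½·[z(H) + z(FA)] = −0.5 × (0.016 + 0.142) = -0.079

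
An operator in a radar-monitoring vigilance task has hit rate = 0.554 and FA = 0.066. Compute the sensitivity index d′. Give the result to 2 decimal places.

d′ = 1.64

z(H) = z(0.554) = 0.1358
z(FA) = z(0.066) = -1.5063
d' = z(H) − z(FA) = 0.1358 − (-1.5063) = 1.6421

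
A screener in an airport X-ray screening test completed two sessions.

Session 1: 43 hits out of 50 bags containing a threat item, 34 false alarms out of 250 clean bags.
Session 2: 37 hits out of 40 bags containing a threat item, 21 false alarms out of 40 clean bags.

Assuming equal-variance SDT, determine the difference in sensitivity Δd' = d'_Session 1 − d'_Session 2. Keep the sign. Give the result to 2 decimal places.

Session 1: z(0.8600) = 1.080, z(0.1360) = -1.098, d' = 2.178
Session 2: z(0.9250) = 1.440, z(0.5250) = 0.063, d' = 1.377
Δd' = d'_Session 1 − d'_Session 2 = 2.178 − 1.377 = 0.801
Session 1 has the higher sensitivity.

Δd' = 0.80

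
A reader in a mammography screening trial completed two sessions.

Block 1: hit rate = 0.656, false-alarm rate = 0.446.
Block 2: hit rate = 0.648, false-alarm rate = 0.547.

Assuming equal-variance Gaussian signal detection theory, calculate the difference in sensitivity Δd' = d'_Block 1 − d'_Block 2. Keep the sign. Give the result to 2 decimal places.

Block 1: z(0.656) = 0.402, z(0.446) = -0.136, d' = 0.538
Block 2: z(0.648) = 0.380, z(0.547) = 0.118, d' = 0.262
Δd' = d'_Block 1 − d'_Block 2 = 0.538 − 0.262 = 0.276
Block 1 has the higher sensitivity.

Δd' = 0.28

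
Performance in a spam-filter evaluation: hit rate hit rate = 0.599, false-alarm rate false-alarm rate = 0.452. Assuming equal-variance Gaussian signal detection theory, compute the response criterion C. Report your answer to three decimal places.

C = -0.065

z(H) = z(0.599) = 0.2508
z(FA) = z(0.452) = -0.1206
c = −½·[z(H) + z(FA)] = −0.5 × (0.2508 + (-0.1206)) = -0.0651
c < 0: the classifier has a liberal response bias.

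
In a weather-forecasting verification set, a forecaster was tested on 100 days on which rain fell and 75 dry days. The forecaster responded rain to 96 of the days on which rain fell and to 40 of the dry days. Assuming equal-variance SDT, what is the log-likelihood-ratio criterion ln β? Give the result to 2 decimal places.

ln β = -1.53

H = 96/100 = 0.9600
FA = 40/75 = 0.5333
z(H) = 1.751
z(FA) = 0.084
ln β = −½·[z(H)² − z(FA)²] = −0.5 × (3.066 − 0.007) = -1.5295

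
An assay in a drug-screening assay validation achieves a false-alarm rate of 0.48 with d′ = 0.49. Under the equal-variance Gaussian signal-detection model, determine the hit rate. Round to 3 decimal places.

z(false-alarm rate) = z(0.48) = -0.0502
z(H) = z(FA) + d' = -0.0502 + 0.49 = 0.4398
hit rate = Φ(0.4398) = 0.6700

hit rate = 0.670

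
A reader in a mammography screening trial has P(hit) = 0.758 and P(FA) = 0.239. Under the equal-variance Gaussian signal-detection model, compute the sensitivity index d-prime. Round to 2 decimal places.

d-prime = 1.41

Φ⁻¹(H) = Φ⁻¹(0.758) = 0.700
Φ⁻¹(FA) = Φ⁻¹(0.239) = -0.710
d' = z(H) − z(FA) = 0.700 − (-0.710) = 1.410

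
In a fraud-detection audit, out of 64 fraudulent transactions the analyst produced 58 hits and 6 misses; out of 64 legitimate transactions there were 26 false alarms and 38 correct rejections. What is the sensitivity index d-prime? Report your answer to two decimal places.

d-prime = 1.56

H = 58/64 = 0.9062
FA = 26/64 = 0.4062
z(H) = z(0.9062) = 1.318
z(FA) = z(0.4062) = -0.237
d' = z(H) − z(FA) = 1.318 − (-0.237) = 1.555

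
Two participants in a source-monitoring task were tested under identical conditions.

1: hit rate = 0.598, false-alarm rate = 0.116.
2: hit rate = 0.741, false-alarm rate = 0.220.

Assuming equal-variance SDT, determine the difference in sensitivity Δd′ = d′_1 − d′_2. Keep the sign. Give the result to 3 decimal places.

1: z(0.598) = 0.2482, z(0.116) = -1.1952, d' = 1.4434
2: z(0.741) = 0.6464, z(0.220) = -0.7722, d' = 1.4186
Δd' = d'_1 − d'_2 = 1.4434 − 1.4186 = 0.0248
1 has the higher sensitivity.

Δd′ = 0.025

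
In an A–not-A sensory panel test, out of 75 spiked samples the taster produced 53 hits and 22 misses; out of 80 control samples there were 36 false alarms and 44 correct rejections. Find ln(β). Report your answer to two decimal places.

ln β = -0.14

H = 53/75 = 0.7067
FA = 36/80 = 0.4500
z(H) = z(0.7067) = 0.544
z(FA) = z(0.4500) = -0.126
ln β = −½·[z(H)² − z(FA)²] = −0.5 × (0.296 − 0.016) = -0.140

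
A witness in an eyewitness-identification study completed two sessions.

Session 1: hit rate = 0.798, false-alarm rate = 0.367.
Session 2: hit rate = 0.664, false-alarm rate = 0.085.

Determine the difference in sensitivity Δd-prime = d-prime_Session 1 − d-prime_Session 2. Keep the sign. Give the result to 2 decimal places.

Δd-prime = -0.62

Session 1: z(0.798) = 0.834, z(0.367) = -0.340, d' = 1.174
Session 2: z(0.664) = 0.423, z(0.085) = -1.372, d' = 1.795
Δd' = d'_Session 1 − d'_Session 2 = 1.174 − 1.795 = -0.621
Session 2 has the higher sensitivity.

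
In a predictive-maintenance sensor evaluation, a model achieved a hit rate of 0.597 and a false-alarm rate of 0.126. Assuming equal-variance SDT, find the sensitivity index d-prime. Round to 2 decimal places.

z(H) = z(0.597) = 0.2456
z(FA) = z(0.126) = -1.1455
d' = z(H) − z(FA) = 0.2456 − (-1.1455) = 1.3911

d-prime = 1.39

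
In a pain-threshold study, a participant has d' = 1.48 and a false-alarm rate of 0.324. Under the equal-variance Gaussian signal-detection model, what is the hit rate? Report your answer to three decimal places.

z(false-alarm rate) = z(0.324) = -0.4565
z(H) = z(FA) + d' = -0.4565 + 1.48 = 1.0235
hit rate = Φ(1.0235) = 0.8470

hit rate = 0.847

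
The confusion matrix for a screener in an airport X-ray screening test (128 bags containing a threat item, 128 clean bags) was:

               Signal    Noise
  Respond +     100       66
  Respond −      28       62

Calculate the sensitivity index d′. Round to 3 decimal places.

d′ = 0.737

H = 100/128 = 0.7812
FA = 66/128 = 0.5156
z(H) = 0.7763
z(FA) = 0.0391
d' = z(H) − z(FA) = 0.7763 − 0.0391 = 0.7372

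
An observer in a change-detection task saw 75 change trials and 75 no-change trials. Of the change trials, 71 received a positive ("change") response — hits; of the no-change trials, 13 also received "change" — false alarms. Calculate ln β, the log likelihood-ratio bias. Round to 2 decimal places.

H = 71/75 = 0.9467
FA = 13/75 = 0.1733
z(H) = z(0.9467) = 1.614
z(FA) = z(0.1733) = -0.941
ln β = −½·[z(H)² − z(FA)²] = −0.5 × (2.605 − 0.885) = -0.860

ln β = -0.86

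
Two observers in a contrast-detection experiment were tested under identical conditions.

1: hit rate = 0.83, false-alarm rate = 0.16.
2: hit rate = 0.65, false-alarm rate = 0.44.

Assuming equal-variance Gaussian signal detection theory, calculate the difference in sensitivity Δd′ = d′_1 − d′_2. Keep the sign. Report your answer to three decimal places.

Δd′ = 1.412

1: z(0.83) = 0.9542, z(0.16) = -0.9945, d' = 1.9487
2: z(0.65) = 0.3853, z(0.44) = -0.1510, d' = 0.5363
Δd' = d'_1 − d'_2 = 1.9487 − 0.5363 = 1.4124
1 has the higher sensitivity.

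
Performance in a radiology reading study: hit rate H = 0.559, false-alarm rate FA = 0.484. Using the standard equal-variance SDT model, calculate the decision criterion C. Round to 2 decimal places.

Φ⁻¹(0.559) = 0.148, Φ⁻¹(0.484) = -0.040
c = −½·[z(H) + z(FA)] = −0.5 × (0.148 + (-0.040)) = -0.054

C = -0.05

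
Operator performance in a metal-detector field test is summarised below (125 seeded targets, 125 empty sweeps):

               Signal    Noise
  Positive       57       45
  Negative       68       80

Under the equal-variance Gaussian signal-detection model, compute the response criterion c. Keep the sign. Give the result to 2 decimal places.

c = 0.23

H = 57/125 = 0.4560
FA = 45/125 = 0.3600
z(H) = z(0.4560) = -0.111
z(FA) = z(0.3600) = -0.358
c = −½·[z(H) + z(FA)] = −0.5 × (-0.111 + (-0.358)) = 0.2345
c > 0: the operator has a conservative response bias.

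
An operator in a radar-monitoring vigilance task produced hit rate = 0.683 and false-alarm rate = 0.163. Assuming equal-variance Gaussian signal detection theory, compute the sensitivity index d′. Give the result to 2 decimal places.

z(H) = 0.4761
z(FA) = -0.9822
d' = z(H) − z(FA) = 0.4761 − (-0.9822) = 1.4583

d′ = 1.46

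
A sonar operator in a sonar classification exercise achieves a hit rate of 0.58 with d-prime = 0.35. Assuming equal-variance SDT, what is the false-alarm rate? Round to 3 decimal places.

z(hit rate) = z(0.58) = 0.2019
z(FA) = z(H) − d' = 0.2019 − 0.35 = -0.1481
false-alarm rate = Φ(-0.1481) = 0.4411

false-alarm rate = 0.441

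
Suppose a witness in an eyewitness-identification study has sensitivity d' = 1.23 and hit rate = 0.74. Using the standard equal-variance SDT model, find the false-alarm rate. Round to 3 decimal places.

z(hit rate) = z(0.74) = 0.6433
z(FA) = z(H) − d' = 0.6433 − 1.23 = -0.5867
false-alarm rate = Φ(-0.5867) = 0.2787

false-alarm rate = 0.279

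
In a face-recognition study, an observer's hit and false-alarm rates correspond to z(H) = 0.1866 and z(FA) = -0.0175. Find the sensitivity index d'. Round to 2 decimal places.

d' = 0.20

d' = z(H) − z(FA) = 0.1866 − (-0.0175) = 0.2041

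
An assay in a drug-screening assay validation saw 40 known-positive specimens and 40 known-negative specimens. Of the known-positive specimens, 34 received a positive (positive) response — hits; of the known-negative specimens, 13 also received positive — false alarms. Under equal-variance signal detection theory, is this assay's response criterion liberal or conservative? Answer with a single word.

z(H) = 1.036, z(FA) = -0.454
c = −½·(z(H) + z(FA)) = -0.291
c < 0 → liberal criterion (biased toward responding “yes”).

liberal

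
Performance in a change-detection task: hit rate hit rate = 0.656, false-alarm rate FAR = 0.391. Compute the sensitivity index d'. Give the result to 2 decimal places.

Φ⁻¹(0.656) = 0.402, Φ⁻¹(0.391) = -0.277
d' = z(H) − z(FA) = 0.402 − (-0.277) = 0.679

d' = 0.68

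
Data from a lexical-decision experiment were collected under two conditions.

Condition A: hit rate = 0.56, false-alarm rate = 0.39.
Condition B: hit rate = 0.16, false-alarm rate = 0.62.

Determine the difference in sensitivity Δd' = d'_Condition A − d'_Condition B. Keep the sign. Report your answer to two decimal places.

Condition A: z(0.56) = 0.151, z(0.39) = -0.279, d' = 0.430
Condition B: z(0.16) = -0.994, z(0.62) = 0.305, d' = -1.299
Δd' = d'_Condition A − d'_Condition B = 0.430 − (-1.299) = 1.729
Condition A has the higher sensitivity.

Δd' = 1.73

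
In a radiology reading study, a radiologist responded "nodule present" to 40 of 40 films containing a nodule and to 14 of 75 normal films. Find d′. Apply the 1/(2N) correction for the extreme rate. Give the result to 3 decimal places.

d′ = 3.132

The hit rate is 40/40 = 1, so apply the 1/(2N) correction: H → 1 − 1/(2·40) = 0.98750.
z(H) = z(0.98750) = 2.2414
z(FA) = z(0.18667) = -0.8902
d' = 2.2414 − (-0.8902) = 3.1316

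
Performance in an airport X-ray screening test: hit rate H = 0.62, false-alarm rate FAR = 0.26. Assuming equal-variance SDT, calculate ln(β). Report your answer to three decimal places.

Φ⁻¹(H) = Φ⁻¹(0.62) = 0.3055
Φ⁻¹(FA) = Φ⁻¹(0.26) = -0.6433
ln β = −½·[z(H)² − z(FA)²] = −0.5 × (0.0933 − 0.4138) = 0.16025

ln β = 0.160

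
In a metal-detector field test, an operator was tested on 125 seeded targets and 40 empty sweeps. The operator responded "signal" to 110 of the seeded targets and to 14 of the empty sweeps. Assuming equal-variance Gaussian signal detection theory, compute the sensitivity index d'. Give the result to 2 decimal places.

d' = 1.56

H = 110/125 = 0.8800
FA = 14/40 = 0.3500
z(H) = 1.1750
z(FA) = -0.3853
d' = z(H) − z(FA) = 1.1750 − (-0.3853) = 1.5603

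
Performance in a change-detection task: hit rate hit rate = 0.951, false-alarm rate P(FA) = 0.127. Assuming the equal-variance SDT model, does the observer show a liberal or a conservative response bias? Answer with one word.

liberal

z(H) = 1.655, z(FA) = -1.141
c = −½·(z(H) + z(FA)) = -0.257
c < 0 → liberal criterion (biased toward responding “yes”).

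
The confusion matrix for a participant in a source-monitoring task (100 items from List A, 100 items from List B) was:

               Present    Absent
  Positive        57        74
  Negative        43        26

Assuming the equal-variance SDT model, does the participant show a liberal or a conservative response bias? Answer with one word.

liberal

z(H) = 0.176, z(FA) = 0.643
c = −½·(z(H) + z(FA)) = -0.4095
c < 0 → liberal criterion (biased toward responding “yes”).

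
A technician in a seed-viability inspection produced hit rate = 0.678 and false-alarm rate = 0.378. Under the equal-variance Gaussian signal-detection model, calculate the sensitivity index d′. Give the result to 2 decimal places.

d′ = 0.77

Φ⁻¹(H) = Φ⁻¹(0.678) = 0.462
Φ⁻¹(FA) = Φ⁻¹(0.378) = -0.311
d' = z(H) − z(FA) = 0.462 − (-0.311) = 0.773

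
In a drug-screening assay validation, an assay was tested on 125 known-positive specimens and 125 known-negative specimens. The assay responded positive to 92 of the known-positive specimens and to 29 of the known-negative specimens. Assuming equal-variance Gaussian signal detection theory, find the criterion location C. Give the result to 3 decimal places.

H = 92/125 = 0.7360
FA = 29/125 = 0.2320
z(H) = z(0.7360) = 0.6311
z(FA) = z(0.2320) = -0.7323
c = −½·[z(H) + z(FA)] = −0.5 × (0.6311 + (-0.7323)) = 0.0506
c > 0: the assay has a conservative response bias.

C = 0.051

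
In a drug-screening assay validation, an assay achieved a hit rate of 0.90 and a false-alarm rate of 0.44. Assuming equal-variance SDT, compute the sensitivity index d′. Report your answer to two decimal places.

d′ = 1.43

Φ⁻¹(H) = 1.2816
Φ⁻¹(FA) = -0.1510
d' = z(H) − z(FA) = 1.2816 − (-0.1510) = 1.4326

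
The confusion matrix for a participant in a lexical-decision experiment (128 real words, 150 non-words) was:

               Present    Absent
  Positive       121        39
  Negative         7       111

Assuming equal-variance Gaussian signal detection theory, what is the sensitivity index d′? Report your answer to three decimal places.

H = 121/128 = 0.9453
FA = 39/150 = 0.2600
z(0.9453) = 1.6009, z(0.2600) = -0.6433
d' = z(H) − z(FA) = 1.6009 − (-0.6433) = 2.2442

d′ = 2.244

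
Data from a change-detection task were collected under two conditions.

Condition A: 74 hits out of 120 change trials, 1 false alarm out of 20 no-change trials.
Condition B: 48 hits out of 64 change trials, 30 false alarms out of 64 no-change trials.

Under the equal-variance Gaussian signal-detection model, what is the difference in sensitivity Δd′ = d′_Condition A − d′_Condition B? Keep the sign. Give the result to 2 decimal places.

Δd′ = 1.19

Condition A: z(0.6167) = 0.297, z(0.0500) = -1.645, d' = 1.942
Condition B: z(0.7500) = 0.674, z(0.4688) = -0.078, d' = 0.752
Δd' = d'_Condition A − d'_Condition B = 1.942 − 0.752 = 1.190
Condition A has the higher sensitivity.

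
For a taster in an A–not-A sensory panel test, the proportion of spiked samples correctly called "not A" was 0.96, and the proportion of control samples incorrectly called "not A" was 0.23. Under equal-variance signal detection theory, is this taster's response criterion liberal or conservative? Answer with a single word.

z(H) = 1.751, z(FA) = -0.739
c = −½·(z(H) + z(FA)) = -0.506
c < 0 → liberal criterion (biased toward responding “yes”).

liberal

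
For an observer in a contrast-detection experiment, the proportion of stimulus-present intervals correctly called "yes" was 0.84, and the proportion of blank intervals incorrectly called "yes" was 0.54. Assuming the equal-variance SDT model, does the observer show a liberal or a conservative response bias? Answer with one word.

z(H) = 0.994, z(FA) = 0.100
c = −½·(z(H) + z(FA)) = -0.547
c < 0 → liberal criterion (biased toward responding “yes”).

liberal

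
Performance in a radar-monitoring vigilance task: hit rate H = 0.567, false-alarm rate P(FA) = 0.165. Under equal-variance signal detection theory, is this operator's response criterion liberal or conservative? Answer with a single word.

z(H) = 0.169, z(FA) = -0.974
c = −½·(z(H) + z(FA)) = 0.4025
c > 0 → conservative criterion (biased toward responding “no”).

conservative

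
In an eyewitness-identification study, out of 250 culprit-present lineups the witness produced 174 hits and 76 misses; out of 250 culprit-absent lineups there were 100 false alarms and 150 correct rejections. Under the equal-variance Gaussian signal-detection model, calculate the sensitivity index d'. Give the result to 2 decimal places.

H = 174/250 = 0.6960
FA = 100/250 = 0.4000
z(0.6960) = 0.513, z(0.4000) = -0.253
d' = z(H) − z(FA) = 0.513 − (-0.253) = 0.766

d' = 0.77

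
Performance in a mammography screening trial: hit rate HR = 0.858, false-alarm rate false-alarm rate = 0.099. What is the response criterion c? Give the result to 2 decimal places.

c = 0.11

z(H) = z(0.858) = 1.071
z(FA) = z(0.099) = -1.287
c = −½·[z(H) + z(FA)] = −0.5 × (1.071 + (-1.287)) = 0.108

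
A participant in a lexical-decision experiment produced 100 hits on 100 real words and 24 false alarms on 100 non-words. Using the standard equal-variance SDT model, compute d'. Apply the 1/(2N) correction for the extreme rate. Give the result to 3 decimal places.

The hit rate is 100/100 = 1, so apply the 1/(2N) correction: H → 1 − 1/(2·100) = 0.99500.
z(H) = z(0.99500) = 2.5758
z(FA) = z(0.24000) = -0.7063
d' = 2.5758 − (-0.7063) = 3.2821

d' = 3.282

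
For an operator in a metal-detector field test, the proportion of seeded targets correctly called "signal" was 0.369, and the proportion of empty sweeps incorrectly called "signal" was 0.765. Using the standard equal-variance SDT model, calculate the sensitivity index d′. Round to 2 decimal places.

d′ = -1.06

z(H) = z(0.369) = -0.335
z(FA) = z(0.765) = 0.722
d' = z(H) − z(FA) = -0.335 − 0.722 = -1.057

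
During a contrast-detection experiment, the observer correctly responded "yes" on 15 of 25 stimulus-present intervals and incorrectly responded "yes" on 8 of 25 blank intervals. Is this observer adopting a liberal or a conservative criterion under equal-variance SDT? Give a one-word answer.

z(H) = 0.253, z(FA) = -0.468
c = −½·(z(H) + z(FA)) = 0.1075
c > 0 → conservative criterion (biased toward responding “no”).

conservative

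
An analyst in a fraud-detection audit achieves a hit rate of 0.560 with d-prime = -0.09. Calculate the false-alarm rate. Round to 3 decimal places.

z(hit rate) = z(0.560) = 0.1510
z(FA) = z(H) − d' = 0.1510 − (-0.09) = 0.2410
false-alarm rate = Φ(0.2410) = 0.5952

false-alarm rate = 0.595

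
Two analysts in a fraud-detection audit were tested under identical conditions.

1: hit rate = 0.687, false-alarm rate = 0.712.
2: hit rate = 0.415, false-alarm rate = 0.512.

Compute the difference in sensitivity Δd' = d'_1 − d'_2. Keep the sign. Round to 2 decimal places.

1: z(0.687) = 0.487, z(0.712) = 0.559, d' = -0.072
2: z(0.415) = -0.215, z(0.512) = 0.030, d' = -0.245
Δd' = d'_1 − d'_2 = -0.072 − (-0.245) = 0.173
1 has the higher sensitivity.

Δd' = 0.17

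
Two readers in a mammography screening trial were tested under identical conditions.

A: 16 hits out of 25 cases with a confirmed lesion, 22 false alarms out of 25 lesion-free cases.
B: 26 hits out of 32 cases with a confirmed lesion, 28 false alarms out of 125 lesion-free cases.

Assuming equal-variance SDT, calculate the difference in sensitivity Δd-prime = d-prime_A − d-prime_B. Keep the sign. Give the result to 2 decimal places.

A: z(0.6400) = 0.358, z(0.8800) = 1.175, d' = -0.817
B: z(0.8125) = 0.887, z(0.2240) = -0.759, d' = 1.646
Δd' = d'_A − d'_B = -0.817 − 1.646 = -2.463
B has the higher sensitivity.

Δd-prime = -2.46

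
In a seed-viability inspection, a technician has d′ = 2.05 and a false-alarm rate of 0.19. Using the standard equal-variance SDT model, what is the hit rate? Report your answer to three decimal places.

hit rate = 0.879

z(false-alarm rate) = z(0.19) = -0.8779
z(H) = z(FA) + d' = -0.8779 + 2.05 = 1.1721
hit rate = Φ(1.1721) = 0.8794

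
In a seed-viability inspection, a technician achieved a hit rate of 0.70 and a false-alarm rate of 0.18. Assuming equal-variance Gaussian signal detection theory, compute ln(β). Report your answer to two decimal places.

Φ⁻¹(H) = Φ⁻¹(0.70) = 0.524
Φ⁻¹(FA) = Φ⁻¹(0.18) = -0.915
ln β = −½·[z(H)² − z(FA)²] = −0.5 × (0.275 − 0.837) = 0.281

ln β = 0.28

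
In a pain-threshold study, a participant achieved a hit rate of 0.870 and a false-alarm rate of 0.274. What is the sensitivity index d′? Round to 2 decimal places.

z(H) = z(0.870) = 1.1264
z(FA) = z(0.274) = -0.6008
d' = z(H) − z(FA) = 1.1264 − (-0.6008) = 1.7272

d′ = 1.73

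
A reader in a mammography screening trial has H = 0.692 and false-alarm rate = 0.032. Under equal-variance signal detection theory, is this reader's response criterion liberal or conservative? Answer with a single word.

z(H) = 0.502, z(FA) = -1.852
c = −½·(z(H) + z(FA)) = 0.675
c > 0 → conservative criterion (biased toward responding “no”).

conservative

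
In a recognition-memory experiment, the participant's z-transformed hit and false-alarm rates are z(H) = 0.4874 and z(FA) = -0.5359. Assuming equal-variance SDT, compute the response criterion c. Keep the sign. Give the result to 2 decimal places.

c = −½·[z(H) + z(FA)] = −½·(0.4874 + (-0.5359)) = 0.02425
c > 0: the participant has a conservative response bias.

c = 0.02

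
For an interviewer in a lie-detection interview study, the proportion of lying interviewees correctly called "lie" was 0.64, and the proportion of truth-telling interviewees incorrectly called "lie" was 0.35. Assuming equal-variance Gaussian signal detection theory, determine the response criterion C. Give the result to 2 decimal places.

z(H) = z(0.64) = 0.358
z(FA) = z(0.35) = -0.385
c = −½·[z(H) + z(FA)] = −0.5 × (0.358 + (-0.385)) = 0.0135

C = 0.01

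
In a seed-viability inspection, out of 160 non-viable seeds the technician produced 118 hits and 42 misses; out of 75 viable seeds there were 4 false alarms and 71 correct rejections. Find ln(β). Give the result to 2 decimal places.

H = 118/160 = 0.7375
FA = 4/75 = 0.0533
z(H) = 0.636
z(FA) = -1.614
ln β = −½·[z(H)² − z(FA)²] = −0.5 × (0.404 − 2.605) = 1.1005

ln β = 1.10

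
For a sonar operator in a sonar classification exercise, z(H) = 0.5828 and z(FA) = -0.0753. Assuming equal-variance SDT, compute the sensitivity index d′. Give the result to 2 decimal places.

d' = z(H) − z(FA) = 0.5828 − (-0.0753) = 0.6581

d′ = 0.66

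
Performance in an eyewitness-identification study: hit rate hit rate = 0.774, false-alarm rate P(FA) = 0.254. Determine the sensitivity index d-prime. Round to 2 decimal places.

z(H) = z(0.774) = 0.752
z(FA) = z(0.254) = -0.662
d' = z(H) − z(FA) = 0.752 − (-0.662) = 1.414

d-prime = 1.41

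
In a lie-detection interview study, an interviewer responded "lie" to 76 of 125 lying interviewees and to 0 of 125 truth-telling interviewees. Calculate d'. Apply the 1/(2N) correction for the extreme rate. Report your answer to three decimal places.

d' = 2.926

The false-alarm rate is 0/125 = 0, so apply the 1/(2N) correction: FA → 1/(2·125) = 0.00400.
z(H) = z(0.60800) = 0.2741
z(FA) = z(0.00400) = -2.6521
d' = 0.2741 − (-2.6521) = 2.9262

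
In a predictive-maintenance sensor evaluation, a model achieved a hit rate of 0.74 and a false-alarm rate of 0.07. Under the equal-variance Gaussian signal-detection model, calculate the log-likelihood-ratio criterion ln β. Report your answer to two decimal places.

z(H) = 0.643
z(FA) = -1.476
ln β = −½·[z(H)² − z(FA)²] = −0.5 × (0.413 − 2.179) = 0.883

ln β = 0.88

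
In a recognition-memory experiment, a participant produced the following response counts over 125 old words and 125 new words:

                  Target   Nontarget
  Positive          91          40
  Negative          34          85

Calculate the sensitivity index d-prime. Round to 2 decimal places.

H = 91/125 = 0.7280
FA = 40/125 = 0.3200
z(H) = 0.6068
z(FA) = -0.4677
d' = z(H) − z(FA) = 0.6068 − (-0.4677) = 1.0745

d-prime = 1.07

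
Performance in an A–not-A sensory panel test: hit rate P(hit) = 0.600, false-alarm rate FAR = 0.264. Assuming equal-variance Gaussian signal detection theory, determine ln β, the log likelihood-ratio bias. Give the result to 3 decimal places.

ln β = 0.167

z(H) = 0.2533
z(FA) = -0.6311
ln β = −½·[z(H)² − z(FA)²] = −0.5 × (0.0642 − 0.3983) = 0.16705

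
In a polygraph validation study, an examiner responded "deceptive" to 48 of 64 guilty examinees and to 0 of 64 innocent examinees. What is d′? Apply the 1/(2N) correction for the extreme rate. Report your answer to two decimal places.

The false-alarm rate is 0/64 = 0, so apply the 1/(2N) correction: FA → 1/(2·64) = 0.00781.
z(H) = z(0.75000) = 0.674
z(FA) = z(0.00781) = -2.418
d' = 0.674 − (-2.418) = 3.092

d′ = 3.09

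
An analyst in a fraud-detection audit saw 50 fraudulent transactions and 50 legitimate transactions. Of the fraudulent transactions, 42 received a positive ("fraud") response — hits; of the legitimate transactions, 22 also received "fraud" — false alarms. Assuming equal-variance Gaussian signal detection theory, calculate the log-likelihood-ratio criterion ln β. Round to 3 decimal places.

ln β = -0.483

H = 42/50 = 0.8400
FA = 22/50 = 0.4400
z(0.8400) = 0.9945, z(0.4400) = -0.1510
ln β = −½·[z(H)² − z(FA)²] = −0.5 × (0.9890 − 0.0228) = -0.4831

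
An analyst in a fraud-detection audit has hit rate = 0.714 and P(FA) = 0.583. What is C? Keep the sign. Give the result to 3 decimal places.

C = -0.387

z(H) = 0.5651
z(FA) = 0.2096
c = −½·[z(H) + z(FA)] = −0.5 × (0.5651 + 0.2096) = -0.38735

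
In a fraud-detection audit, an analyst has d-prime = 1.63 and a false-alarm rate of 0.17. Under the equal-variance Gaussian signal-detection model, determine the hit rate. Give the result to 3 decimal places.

hit rate = 0.750

z(false-alarm rate) = z(0.17) = -0.9542
z(H) = z(FA) + d' = -0.9542 + 1.63 = 0.6758
hit rate = Φ(0.6758) = 0.7504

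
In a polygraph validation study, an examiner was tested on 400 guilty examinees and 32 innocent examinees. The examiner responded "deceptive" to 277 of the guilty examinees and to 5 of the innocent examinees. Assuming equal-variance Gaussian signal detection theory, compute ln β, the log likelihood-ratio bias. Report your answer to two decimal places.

H = 277/400 = 0.6925
FA = 5/32 = 0.1562
z(0.6925) = 0.503, z(0.1562) = -1.010
ln β = −½·[z(H)² − z(FA)²] = −0.5 × (0.253 − 1.020) = 0.3835

ln β = 0.38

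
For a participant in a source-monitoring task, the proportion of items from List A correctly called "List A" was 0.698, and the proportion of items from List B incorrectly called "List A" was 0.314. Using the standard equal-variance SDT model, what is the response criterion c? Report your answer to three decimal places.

c = -0.017

z(0.698) = 0.5187, z(0.314) = -0.4845
c = −½·[z(H) + z(FA)] = −0.5 × (0.5187 + (-0.4845)) = -0.0171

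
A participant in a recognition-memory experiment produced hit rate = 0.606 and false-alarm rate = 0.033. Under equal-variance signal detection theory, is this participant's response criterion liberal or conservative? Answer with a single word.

conservative

z(H) = 0.269, z(FA) = -1.838
c = −½·(z(H) + z(FA)) = 0.7845
c > 0 → conservative criterion (biased toward responding “no”).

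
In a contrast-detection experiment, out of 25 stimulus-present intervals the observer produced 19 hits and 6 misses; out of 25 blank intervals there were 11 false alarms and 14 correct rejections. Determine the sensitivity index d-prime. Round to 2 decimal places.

H = 19/25 = 0.7600
FA = 11/25 = 0.4400
z(0.7600) = 0.7063, z(0.4400) = -0.1510
d' = z(H) − z(FA) = 0.7063 − (-0.1510) = 0.8573

d-prime = 0.86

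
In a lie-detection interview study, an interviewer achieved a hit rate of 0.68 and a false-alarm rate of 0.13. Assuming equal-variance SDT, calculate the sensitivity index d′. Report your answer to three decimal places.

d′ = 1.594

z(H) = 0.4677
z(FA) = -1.1264
d' = z(H) − z(FA) = 0.4677 − (-1.1264) = 1.5941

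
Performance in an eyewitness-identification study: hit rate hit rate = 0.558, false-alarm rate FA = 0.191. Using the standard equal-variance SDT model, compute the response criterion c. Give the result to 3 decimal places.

z(H) = z(0.558) = 0.1459
z(FA) = z(0.191) = -0.8742
c = −½·[z(H) + z(FA)] = −0.5 × (0.1459 + (-0.8742)) = 0.36415
c > 0: the witness has a conservative response bias.

c = 0.364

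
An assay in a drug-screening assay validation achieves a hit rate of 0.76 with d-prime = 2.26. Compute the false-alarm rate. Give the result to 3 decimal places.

z(hit rate) = z(0.76) = 0.7063
z(FA) = z(H) − d' = 0.7063 − 2.26 = -1.5537
false-alarm rate = Φ(-1.5537) = 0.0601

false-alarm rate = 0.060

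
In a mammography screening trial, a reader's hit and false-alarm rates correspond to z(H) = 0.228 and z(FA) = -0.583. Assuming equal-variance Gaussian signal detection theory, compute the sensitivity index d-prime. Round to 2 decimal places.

d' = z(H) − z(FA) = 0.228 − (-0.583) = 0.811

d-prime = 0.81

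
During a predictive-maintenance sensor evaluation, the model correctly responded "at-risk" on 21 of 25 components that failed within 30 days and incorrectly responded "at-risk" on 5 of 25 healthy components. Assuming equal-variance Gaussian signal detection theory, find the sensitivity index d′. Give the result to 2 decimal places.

d′ = 1.84

H = 21/25 = 0.8400
FA = 5/25 = 0.2000
z(H) = 0.994
z(FA) = -0.842
d' = z(H) − z(FA) = 0.994 − (-0.842) = 1.836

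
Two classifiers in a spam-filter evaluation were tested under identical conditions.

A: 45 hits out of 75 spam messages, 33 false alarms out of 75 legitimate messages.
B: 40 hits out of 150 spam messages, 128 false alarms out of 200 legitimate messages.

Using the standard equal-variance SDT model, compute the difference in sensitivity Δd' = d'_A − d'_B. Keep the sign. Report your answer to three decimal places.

A: z(0.6000) = 0.2533, z(0.4400) = -0.1510, d' = 0.4043
B: z(0.2667) = -0.6228, z(0.6400) = 0.3585, d' = -0.9813
Δd' = d'_A − d'_B = 0.4043 − (-0.9813) = 1.3856
A has the higher sensitivity.

Δd' = 1.386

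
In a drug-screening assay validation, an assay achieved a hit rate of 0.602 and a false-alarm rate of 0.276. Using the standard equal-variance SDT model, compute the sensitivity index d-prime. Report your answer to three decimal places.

Φ⁻¹(H) = Φ⁻¹(0.602) = 0.2585
Φ⁻¹(FA) = Φ⁻¹(0.276) = -0.5948
d' = z(H) − z(FA) = 0.2585 − (-0.5948) = 0.8533

d-prime = 0.853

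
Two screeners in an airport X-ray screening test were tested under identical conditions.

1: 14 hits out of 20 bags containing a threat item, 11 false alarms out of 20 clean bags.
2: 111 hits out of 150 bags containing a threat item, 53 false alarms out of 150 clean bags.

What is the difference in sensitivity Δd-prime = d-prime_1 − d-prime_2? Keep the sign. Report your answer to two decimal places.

1: z(0.7000) = 0.524, z(0.5500) = 0.126, d' = 0.398
2: z(0.7400) = 0.643, z(0.3533) = -0.376, d' = 1.019
Δd' = d'_1 − d'_2 = 0.398 − 1.019 = -0.621
2 has the higher sensitivity.

Δd-prime = -0.62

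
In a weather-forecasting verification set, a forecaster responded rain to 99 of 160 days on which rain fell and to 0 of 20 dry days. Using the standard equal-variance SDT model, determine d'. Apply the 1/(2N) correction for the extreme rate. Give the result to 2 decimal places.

The false-alarm rate is 0/20 = 0, so apply the 1/(2N) correction: FA → 1/(2·20) = 0.02500.
z(H) = z(0.61875) = 0.302
z(FA) = z(0.02500) = -1.960
d' = 0.302 − (-1.960) = 2.262

d' = 2.26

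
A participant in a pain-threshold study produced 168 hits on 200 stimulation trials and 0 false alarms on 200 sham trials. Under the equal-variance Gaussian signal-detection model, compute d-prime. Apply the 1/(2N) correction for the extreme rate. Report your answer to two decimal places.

d-prime = 3.80

The false-alarm rate is 0/200 = 0, so apply the 1/(2N) correction: FA → 1/(2·200) = 0.00250.
z(H) = z(0.84000) = 0.994
z(FA) = z(0.00250) = -2.807
d' = 0.994 − (-2.807) = 3.801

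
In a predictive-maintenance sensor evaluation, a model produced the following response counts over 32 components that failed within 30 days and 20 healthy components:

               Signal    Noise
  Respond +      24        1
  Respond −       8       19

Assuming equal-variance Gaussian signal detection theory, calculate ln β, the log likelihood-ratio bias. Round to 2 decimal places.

H = 24/32 = 0.7500
FA = 1/20 = 0.0500
z(H) = 0.674
z(FA) = -1.645
ln β = −½·[z(H)² − z(FA)²] = −0.5 × (0.454 − 2.706) = 1.126

ln β = 1.13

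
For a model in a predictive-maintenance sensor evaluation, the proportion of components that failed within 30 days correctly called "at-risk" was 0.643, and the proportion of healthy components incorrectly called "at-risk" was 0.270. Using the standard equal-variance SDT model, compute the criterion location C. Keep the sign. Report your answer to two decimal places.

z(H) = z(0.643) = 0.3665
z(FA) = z(0.270) = -0.6128
c = −½·[z(H) + z(FA)] = −0.5 × (0.3665 + (-0.6128)) = 0.12315

C = 0.12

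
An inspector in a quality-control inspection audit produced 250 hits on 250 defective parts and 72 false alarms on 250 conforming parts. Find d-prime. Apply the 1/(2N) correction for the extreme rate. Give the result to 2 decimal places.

The hit rate is 250/250 = 1, so apply the 1/(2N) correction: H → 1 − 1/(2·250) = 0.99800.
z(H) = z(0.99800) = 2.878
z(FA) = z(0.28800) = -0.559
d' = 2.878 − (-0.559) = 3.437

d-prime = 3.44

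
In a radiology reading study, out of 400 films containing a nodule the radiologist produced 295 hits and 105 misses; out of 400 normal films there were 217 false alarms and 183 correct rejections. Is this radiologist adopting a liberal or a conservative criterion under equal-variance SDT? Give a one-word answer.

liberal

z(H) = 0.636, z(FA) = 0.107
c = −½·(z(H) + z(FA)) = -0.3715
c < 0 → liberal criterion (biased toward responding “yes”).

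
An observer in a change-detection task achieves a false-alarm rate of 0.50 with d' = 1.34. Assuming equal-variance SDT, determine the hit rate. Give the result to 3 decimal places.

hit rate = 0.910

z(false-alarm rate) = z(0.50) = 0.0000
z(H) = z(FA) + d' = 0.0000 + 1.34 = 1.3400
hit rate = Φ(1.3400) = 0.9099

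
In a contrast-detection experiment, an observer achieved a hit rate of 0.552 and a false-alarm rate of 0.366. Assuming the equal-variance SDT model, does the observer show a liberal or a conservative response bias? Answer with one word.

z(H) = 0.131, z(FA) = -0.342
c = −½·(z(H) + z(FA)) = 0.1055
c > 0 → conservative criterion (biased toward responding “no”).

conservative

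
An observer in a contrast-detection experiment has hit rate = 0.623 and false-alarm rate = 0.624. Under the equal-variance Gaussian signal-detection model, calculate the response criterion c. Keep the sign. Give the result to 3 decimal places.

z(H) = z(0.623) = 0.3134
z(FA) = z(0.624) = 0.3160
c = −½·[z(H) + z(FA)] = −0.5 × (0.3134 + 0.3160) = -0.3147
c < 0: the observer has a liberal response bias.

c = -0.315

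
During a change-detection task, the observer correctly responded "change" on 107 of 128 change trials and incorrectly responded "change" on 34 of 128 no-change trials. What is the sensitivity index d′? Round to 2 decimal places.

H = 107/128 = 0.8359
FA = 34/128 = 0.2656
z(H) = 0.9777
z(FA) = -0.6262
d' = z(H) − z(FA) = 0.9777 − (-0.6262) = 1.6039

d′ = 1.60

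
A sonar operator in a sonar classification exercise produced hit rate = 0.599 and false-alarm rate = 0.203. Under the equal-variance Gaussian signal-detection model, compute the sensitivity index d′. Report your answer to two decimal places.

Φ⁻¹(H) = Φ⁻¹(0.599) = 0.2508
Φ⁻¹(FA) = Φ⁻¹(0.203) = -0.8310
d' = z(H) − z(FA) = 0.2508 − (-0.8310) = 1.0818

d′ = 1.08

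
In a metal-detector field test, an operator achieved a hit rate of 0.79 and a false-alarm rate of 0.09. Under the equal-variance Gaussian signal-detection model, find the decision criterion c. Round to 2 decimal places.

z(H) = z(0.79) = 0.8064
z(FA) = z(0.09) = -1.3408
c = −½·[z(H) + z(FA)] = −0.5 × (0.8064 + (-1.3408)) = 0.2672

c = 0.27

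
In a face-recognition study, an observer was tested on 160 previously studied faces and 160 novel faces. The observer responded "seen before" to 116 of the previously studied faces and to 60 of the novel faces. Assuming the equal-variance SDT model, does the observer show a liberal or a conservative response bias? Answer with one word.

z(H) = 0.598, z(FA) = -0.319
c = −½·(z(H) + z(FA)) = -0.1395
c < 0 → liberal criterion (biased toward responding “yes”).

liberal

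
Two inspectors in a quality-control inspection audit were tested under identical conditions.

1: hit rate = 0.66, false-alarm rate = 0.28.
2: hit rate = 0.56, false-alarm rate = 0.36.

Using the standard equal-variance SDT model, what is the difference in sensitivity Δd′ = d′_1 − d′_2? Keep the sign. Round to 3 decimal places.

Δd′ = 0.486

1: z(0.66) = 0.4125, z(0.28) = -0.5828, d' = 0.9953
2: z(0.56) = 0.1510, z(0.36) = -0.3585, d' = 0.5095
Δd' = d'_1 − d'_2 = 0.9953 − 0.5095 = 0.4858
1 has the higher sensitivity.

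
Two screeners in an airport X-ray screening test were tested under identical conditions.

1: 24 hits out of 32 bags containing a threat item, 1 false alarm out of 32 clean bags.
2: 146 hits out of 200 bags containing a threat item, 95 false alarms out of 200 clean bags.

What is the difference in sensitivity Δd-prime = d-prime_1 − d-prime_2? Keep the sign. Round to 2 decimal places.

1: z(0.7500) = 0.674, z(0.0312) = -1.863, d' = 2.537
2: z(0.7300) = 0.613, z(0.4750) = -0.063, d' = 0.676
Δd' = d'_1 − d'_2 = 2.537 − 0.676 = 1.861
1 has the higher sensitivity.

Δd-prime = 1.86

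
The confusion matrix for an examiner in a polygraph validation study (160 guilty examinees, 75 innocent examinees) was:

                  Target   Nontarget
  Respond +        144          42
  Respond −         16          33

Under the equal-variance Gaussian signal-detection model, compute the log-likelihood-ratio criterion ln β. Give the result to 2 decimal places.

H = 144/160 = 0.9000
FA = 42/75 = 0.5600
z(0.9000) = 1.282, z(0.5600) = 0.151
ln β = −½·[z(H)² − z(FA)²] = −0.5 × (1.644 − 0.023) = -0.8105

ln β = -0.81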